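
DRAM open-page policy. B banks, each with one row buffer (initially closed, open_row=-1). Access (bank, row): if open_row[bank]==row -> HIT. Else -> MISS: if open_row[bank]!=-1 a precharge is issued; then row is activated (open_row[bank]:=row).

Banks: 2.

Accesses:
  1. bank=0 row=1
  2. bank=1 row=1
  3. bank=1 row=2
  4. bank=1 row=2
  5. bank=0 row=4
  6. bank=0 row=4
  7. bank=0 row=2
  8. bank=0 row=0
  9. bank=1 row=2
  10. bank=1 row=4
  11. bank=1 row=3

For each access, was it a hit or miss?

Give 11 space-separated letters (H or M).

Acc 1: bank0 row1 -> MISS (open row1); precharges=0
Acc 2: bank1 row1 -> MISS (open row1); precharges=0
Acc 3: bank1 row2 -> MISS (open row2); precharges=1
Acc 4: bank1 row2 -> HIT
Acc 5: bank0 row4 -> MISS (open row4); precharges=2
Acc 6: bank0 row4 -> HIT
Acc 7: bank0 row2 -> MISS (open row2); precharges=3
Acc 8: bank0 row0 -> MISS (open row0); precharges=4
Acc 9: bank1 row2 -> HIT
Acc 10: bank1 row4 -> MISS (open row4); precharges=5
Acc 11: bank1 row3 -> MISS (open row3); precharges=6

Answer: M M M H M H M M H M M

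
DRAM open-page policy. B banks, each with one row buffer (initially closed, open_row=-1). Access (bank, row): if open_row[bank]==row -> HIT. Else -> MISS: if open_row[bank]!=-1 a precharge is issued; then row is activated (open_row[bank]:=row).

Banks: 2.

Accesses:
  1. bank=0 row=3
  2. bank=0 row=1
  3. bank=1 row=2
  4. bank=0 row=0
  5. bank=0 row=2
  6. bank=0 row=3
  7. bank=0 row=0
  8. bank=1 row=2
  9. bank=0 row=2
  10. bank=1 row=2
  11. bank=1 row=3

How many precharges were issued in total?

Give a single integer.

Answer: 7

Derivation:
Acc 1: bank0 row3 -> MISS (open row3); precharges=0
Acc 2: bank0 row1 -> MISS (open row1); precharges=1
Acc 3: bank1 row2 -> MISS (open row2); precharges=1
Acc 4: bank0 row0 -> MISS (open row0); precharges=2
Acc 5: bank0 row2 -> MISS (open row2); precharges=3
Acc 6: bank0 row3 -> MISS (open row3); precharges=4
Acc 7: bank0 row0 -> MISS (open row0); precharges=5
Acc 8: bank1 row2 -> HIT
Acc 9: bank0 row2 -> MISS (open row2); precharges=6
Acc 10: bank1 row2 -> HIT
Acc 11: bank1 row3 -> MISS (open row3); precharges=7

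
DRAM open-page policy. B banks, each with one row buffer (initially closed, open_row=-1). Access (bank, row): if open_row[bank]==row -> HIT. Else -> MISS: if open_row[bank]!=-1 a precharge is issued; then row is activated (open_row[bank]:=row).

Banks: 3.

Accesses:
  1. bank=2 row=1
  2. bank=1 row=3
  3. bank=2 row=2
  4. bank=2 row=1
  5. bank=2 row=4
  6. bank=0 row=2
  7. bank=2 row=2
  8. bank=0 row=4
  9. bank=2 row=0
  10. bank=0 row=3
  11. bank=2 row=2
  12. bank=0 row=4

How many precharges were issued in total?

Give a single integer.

Acc 1: bank2 row1 -> MISS (open row1); precharges=0
Acc 2: bank1 row3 -> MISS (open row3); precharges=0
Acc 3: bank2 row2 -> MISS (open row2); precharges=1
Acc 4: bank2 row1 -> MISS (open row1); precharges=2
Acc 5: bank2 row4 -> MISS (open row4); precharges=3
Acc 6: bank0 row2 -> MISS (open row2); precharges=3
Acc 7: bank2 row2 -> MISS (open row2); precharges=4
Acc 8: bank0 row4 -> MISS (open row4); precharges=5
Acc 9: bank2 row0 -> MISS (open row0); precharges=6
Acc 10: bank0 row3 -> MISS (open row3); precharges=7
Acc 11: bank2 row2 -> MISS (open row2); precharges=8
Acc 12: bank0 row4 -> MISS (open row4); precharges=9

Answer: 9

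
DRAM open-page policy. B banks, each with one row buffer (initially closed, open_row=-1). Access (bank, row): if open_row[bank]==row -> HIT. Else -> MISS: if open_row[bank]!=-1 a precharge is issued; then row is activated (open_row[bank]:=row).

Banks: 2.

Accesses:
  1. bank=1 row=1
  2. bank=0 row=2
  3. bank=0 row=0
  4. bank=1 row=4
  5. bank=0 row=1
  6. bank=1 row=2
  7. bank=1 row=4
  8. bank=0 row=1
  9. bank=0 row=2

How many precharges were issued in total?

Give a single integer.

Answer: 6

Derivation:
Acc 1: bank1 row1 -> MISS (open row1); precharges=0
Acc 2: bank0 row2 -> MISS (open row2); precharges=0
Acc 3: bank0 row0 -> MISS (open row0); precharges=1
Acc 4: bank1 row4 -> MISS (open row4); precharges=2
Acc 5: bank0 row1 -> MISS (open row1); precharges=3
Acc 6: bank1 row2 -> MISS (open row2); precharges=4
Acc 7: bank1 row4 -> MISS (open row4); precharges=5
Acc 8: bank0 row1 -> HIT
Acc 9: bank0 row2 -> MISS (open row2); precharges=6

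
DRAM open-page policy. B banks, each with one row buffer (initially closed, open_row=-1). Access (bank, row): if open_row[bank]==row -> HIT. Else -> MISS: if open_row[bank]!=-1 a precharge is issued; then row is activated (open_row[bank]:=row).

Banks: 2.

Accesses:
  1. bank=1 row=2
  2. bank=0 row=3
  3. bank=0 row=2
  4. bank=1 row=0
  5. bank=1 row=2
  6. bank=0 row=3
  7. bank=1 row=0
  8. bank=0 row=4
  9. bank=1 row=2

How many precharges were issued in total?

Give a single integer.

Acc 1: bank1 row2 -> MISS (open row2); precharges=0
Acc 2: bank0 row3 -> MISS (open row3); precharges=0
Acc 3: bank0 row2 -> MISS (open row2); precharges=1
Acc 4: bank1 row0 -> MISS (open row0); precharges=2
Acc 5: bank1 row2 -> MISS (open row2); precharges=3
Acc 6: bank0 row3 -> MISS (open row3); precharges=4
Acc 7: bank1 row0 -> MISS (open row0); precharges=5
Acc 8: bank0 row4 -> MISS (open row4); precharges=6
Acc 9: bank1 row2 -> MISS (open row2); precharges=7

Answer: 7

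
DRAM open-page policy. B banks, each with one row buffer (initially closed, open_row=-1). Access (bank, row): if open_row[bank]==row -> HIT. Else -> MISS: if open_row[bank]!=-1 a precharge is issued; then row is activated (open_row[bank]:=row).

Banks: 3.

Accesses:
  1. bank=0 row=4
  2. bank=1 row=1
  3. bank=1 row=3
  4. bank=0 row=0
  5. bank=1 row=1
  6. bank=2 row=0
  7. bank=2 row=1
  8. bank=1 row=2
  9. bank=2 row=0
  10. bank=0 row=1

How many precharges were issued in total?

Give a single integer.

Acc 1: bank0 row4 -> MISS (open row4); precharges=0
Acc 2: bank1 row1 -> MISS (open row1); precharges=0
Acc 3: bank1 row3 -> MISS (open row3); precharges=1
Acc 4: bank0 row0 -> MISS (open row0); precharges=2
Acc 5: bank1 row1 -> MISS (open row1); precharges=3
Acc 6: bank2 row0 -> MISS (open row0); precharges=3
Acc 7: bank2 row1 -> MISS (open row1); precharges=4
Acc 8: bank1 row2 -> MISS (open row2); precharges=5
Acc 9: bank2 row0 -> MISS (open row0); precharges=6
Acc 10: bank0 row1 -> MISS (open row1); precharges=7

Answer: 7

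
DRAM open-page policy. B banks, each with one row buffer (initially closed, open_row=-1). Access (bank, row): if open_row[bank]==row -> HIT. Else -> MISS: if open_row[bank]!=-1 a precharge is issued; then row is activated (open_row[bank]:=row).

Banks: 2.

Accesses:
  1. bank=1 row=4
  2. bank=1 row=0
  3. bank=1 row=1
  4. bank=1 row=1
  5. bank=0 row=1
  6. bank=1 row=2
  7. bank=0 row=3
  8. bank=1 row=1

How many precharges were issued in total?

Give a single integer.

Answer: 5

Derivation:
Acc 1: bank1 row4 -> MISS (open row4); precharges=0
Acc 2: bank1 row0 -> MISS (open row0); precharges=1
Acc 3: bank1 row1 -> MISS (open row1); precharges=2
Acc 4: bank1 row1 -> HIT
Acc 5: bank0 row1 -> MISS (open row1); precharges=2
Acc 6: bank1 row2 -> MISS (open row2); precharges=3
Acc 7: bank0 row3 -> MISS (open row3); precharges=4
Acc 8: bank1 row1 -> MISS (open row1); precharges=5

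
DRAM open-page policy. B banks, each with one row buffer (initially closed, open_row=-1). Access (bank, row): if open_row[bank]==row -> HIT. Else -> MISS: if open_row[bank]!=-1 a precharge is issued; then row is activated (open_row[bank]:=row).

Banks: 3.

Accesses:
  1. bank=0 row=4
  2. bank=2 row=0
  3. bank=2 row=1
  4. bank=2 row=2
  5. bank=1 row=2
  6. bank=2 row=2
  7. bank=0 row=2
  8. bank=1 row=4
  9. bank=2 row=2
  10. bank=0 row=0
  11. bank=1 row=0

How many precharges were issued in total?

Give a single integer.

Acc 1: bank0 row4 -> MISS (open row4); precharges=0
Acc 2: bank2 row0 -> MISS (open row0); precharges=0
Acc 3: bank2 row1 -> MISS (open row1); precharges=1
Acc 4: bank2 row2 -> MISS (open row2); precharges=2
Acc 5: bank1 row2 -> MISS (open row2); precharges=2
Acc 6: bank2 row2 -> HIT
Acc 7: bank0 row2 -> MISS (open row2); precharges=3
Acc 8: bank1 row4 -> MISS (open row4); precharges=4
Acc 9: bank2 row2 -> HIT
Acc 10: bank0 row0 -> MISS (open row0); precharges=5
Acc 11: bank1 row0 -> MISS (open row0); precharges=6

Answer: 6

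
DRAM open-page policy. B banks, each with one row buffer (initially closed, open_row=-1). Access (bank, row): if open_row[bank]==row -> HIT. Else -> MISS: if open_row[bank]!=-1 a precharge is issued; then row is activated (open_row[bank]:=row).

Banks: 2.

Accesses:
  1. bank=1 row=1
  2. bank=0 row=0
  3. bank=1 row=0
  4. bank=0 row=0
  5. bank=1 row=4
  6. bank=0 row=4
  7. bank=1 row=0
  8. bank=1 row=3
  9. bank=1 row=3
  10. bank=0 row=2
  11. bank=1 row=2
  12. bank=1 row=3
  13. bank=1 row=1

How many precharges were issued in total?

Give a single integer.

Answer: 9

Derivation:
Acc 1: bank1 row1 -> MISS (open row1); precharges=0
Acc 2: bank0 row0 -> MISS (open row0); precharges=0
Acc 3: bank1 row0 -> MISS (open row0); precharges=1
Acc 4: bank0 row0 -> HIT
Acc 5: bank1 row4 -> MISS (open row4); precharges=2
Acc 6: bank0 row4 -> MISS (open row4); precharges=3
Acc 7: bank1 row0 -> MISS (open row0); precharges=4
Acc 8: bank1 row3 -> MISS (open row3); precharges=5
Acc 9: bank1 row3 -> HIT
Acc 10: bank0 row2 -> MISS (open row2); precharges=6
Acc 11: bank1 row2 -> MISS (open row2); precharges=7
Acc 12: bank1 row3 -> MISS (open row3); precharges=8
Acc 13: bank1 row1 -> MISS (open row1); precharges=9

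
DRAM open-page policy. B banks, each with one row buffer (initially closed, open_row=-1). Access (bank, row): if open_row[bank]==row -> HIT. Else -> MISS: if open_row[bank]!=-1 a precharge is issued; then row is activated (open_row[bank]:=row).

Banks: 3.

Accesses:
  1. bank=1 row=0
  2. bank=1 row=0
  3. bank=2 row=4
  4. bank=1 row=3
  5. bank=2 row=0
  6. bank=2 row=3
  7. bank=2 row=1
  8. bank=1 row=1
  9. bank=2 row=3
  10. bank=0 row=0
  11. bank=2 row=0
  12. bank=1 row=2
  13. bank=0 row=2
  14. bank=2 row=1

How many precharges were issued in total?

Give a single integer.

Answer: 10

Derivation:
Acc 1: bank1 row0 -> MISS (open row0); precharges=0
Acc 2: bank1 row0 -> HIT
Acc 3: bank2 row4 -> MISS (open row4); precharges=0
Acc 4: bank1 row3 -> MISS (open row3); precharges=1
Acc 5: bank2 row0 -> MISS (open row0); precharges=2
Acc 6: bank2 row3 -> MISS (open row3); precharges=3
Acc 7: bank2 row1 -> MISS (open row1); precharges=4
Acc 8: bank1 row1 -> MISS (open row1); precharges=5
Acc 9: bank2 row3 -> MISS (open row3); precharges=6
Acc 10: bank0 row0 -> MISS (open row0); precharges=6
Acc 11: bank2 row0 -> MISS (open row0); precharges=7
Acc 12: bank1 row2 -> MISS (open row2); precharges=8
Acc 13: bank0 row2 -> MISS (open row2); precharges=9
Acc 14: bank2 row1 -> MISS (open row1); precharges=10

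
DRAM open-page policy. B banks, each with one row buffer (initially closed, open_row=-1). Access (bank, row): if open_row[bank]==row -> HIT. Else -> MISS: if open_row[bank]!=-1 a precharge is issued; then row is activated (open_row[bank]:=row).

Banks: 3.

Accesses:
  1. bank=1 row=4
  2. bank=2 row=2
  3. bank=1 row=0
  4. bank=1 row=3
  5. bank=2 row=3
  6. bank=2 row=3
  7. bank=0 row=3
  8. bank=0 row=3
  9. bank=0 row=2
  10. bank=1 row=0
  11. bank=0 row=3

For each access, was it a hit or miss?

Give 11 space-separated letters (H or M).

Answer: M M M M M H M H M M M

Derivation:
Acc 1: bank1 row4 -> MISS (open row4); precharges=0
Acc 2: bank2 row2 -> MISS (open row2); precharges=0
Acc 3: bank1 row0 -> MISS (open row0); precharges=1
Acc 4: bank1 row3 -> MISS (open row3); precharges=2
Acc 5: bank2 row3 -> MISS (open row3); precharges=3
Acc 6: bank2 row3 -> HIT
Acc 7: bank0 row3 -> MISS (open row3); precharges=3
Acc 8: bank0 row3 -> HIT
Acc 9: bank0 row2 -> MISS (open row2); precharges=4
Acc 10: bank1 row0 -> MISS (open row0); precharges=5
Acc 11: bank0 row3 -> MISS (open row3); precharges=6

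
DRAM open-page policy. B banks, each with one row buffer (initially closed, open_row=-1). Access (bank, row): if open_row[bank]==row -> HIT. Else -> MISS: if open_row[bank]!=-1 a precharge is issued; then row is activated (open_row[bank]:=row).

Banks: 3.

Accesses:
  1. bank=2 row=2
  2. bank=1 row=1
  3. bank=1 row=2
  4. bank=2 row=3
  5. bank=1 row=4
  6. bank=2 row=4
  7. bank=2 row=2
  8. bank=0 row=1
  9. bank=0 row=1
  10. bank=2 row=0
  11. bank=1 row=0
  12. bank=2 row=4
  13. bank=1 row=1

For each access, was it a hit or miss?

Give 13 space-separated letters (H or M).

Answer: M M M M M M M M H M M M M

Derivation:
Acc 1: bank2 row2 -> MISS (open row2); precharges=0
Acc 2: bank1 row1 -> MISS (open row1); precharges=0
Acc 3: bank1 row2 -> MISS (open row2); precharges=1
Acc 4: bank2 row3 -> MISS (open row3); precharges=2
Acc 5: bank1 row4 -> MISS (open row4); precharges=3
Acc 6: bank2 row4 -> MISS (open row4); precharges=4
Acc 7: bank2 row2 -> MISS (open row2); precharges=5
Acc 8: bank0 row1 -> MISS (open row1); precharges=5
Acc 9: bank0 row1 -> HIT
Acc 10: bank2 row0 -> MISS (open row0); precharges=6
Acc 11: bank1 row0 -> MISS (open row0); precharges=7
Acc 12: bank2 row4 -> MISS (open row4); precharges=8
Acc 13: bank1 row1 -> MISS (open row1); precharges=9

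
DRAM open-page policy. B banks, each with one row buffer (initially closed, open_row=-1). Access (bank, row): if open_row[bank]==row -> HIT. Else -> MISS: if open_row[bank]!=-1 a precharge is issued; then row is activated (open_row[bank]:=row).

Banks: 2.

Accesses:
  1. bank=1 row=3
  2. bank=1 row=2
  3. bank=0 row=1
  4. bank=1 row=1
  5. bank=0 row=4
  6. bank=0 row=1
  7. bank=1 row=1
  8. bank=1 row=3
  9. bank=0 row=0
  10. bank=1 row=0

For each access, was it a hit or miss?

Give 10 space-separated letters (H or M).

Answer: M M M M M M H M M M

Derivation:
Acc 1: bank1 row3 -> MISS (open row3); precharges=0
Acc 2: bank1 row2 -> MISS (open row2); precharges=1
Acc 3: bank0 row1 -> MISS (open row1); precharges=1
Acc 4: bank1 row1 -> MISS (open row1); precharges=2
Acc 5: bank0 row4 -> MISS (open row4); precharges=3
Acc 6: bank0 row1 -> MISS (open row1); precharges=4
Acc 7: bank1 row1 -> HIT
Acc 8: bank1 row3 -> MISS (open row3); precharges=5
Acc 9: bank0 row0 -> MISS (open row0); precharges=6
Acc 10: bank1 row0 -> MISS (open row0); precharges=7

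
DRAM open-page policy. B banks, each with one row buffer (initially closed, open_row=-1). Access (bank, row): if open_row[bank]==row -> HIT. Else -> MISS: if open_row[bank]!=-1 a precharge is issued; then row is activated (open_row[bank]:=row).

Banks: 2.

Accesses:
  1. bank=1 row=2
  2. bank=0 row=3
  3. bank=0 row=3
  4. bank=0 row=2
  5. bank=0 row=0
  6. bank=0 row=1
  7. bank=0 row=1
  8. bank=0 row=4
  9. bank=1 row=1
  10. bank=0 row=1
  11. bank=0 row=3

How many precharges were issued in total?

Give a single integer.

Answer: 7

Derivation:
Acc 1: bank1 row2 -> MISS (open row2); precharges=0
Acc 2: bank0 row3 -> MISS (open row3); precharges=0
Acc 3: bank0 row3 -> HIT
Acc 4: bank0 row2 -> MISS (open row2); precharges=1
Acc 5: bank0 row0 -> MISS (open row0); precharges=2
Acc 6: bank0 row1 -> MISS (open row1); precharges=3
Acc 7: bank0 row1 -> HIT
Acc 8: bank0 row4 -> MISS (open row4); precharges=4
Acc 9: bank1 row1 -> MISS (open row1); precharges=5
Acc 10: bank0 row1 -> MISS (open row1); precharges=6
Acc 11: bank0 row3 -> MISS (open row3); precharges=7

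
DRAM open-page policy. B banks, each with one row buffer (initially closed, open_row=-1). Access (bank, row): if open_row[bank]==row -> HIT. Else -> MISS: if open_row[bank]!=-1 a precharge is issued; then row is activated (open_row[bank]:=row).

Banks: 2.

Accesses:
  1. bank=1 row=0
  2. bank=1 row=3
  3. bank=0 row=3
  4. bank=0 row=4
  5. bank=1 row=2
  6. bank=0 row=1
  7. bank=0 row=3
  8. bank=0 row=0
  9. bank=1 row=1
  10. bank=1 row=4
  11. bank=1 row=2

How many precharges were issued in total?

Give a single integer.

Acc 1: bank1 row0 -> MISS (open row0); precharges=0
Acc 2: bank1 row3 -> MISS (open row3); precharges=1
Acc 3: bank0 row3 -> MISS (open row3); precharges=1
Acc 4: bank0 row4 -> MISS (open row4); precharges=2
Acc 5: bank1 row2 -> MISS (open row2); precharges=3
Acc 6: bank0 row1 -> MISS (open row1); precharges=4
Acc 7: bank0 row3 -> MISS (open row3); precharges=5
Acc 8: bank0 row0 -> MISS (open row0); precharges=6
Acc 9: bank1 row1 -> MISS (open row1); precharges=7
Acc 10: bank1 row4 -> MISS (open row4); precharges=8
Acc 11: bank1 row2 -> MISS (open row2); precharges=9

Answer: 9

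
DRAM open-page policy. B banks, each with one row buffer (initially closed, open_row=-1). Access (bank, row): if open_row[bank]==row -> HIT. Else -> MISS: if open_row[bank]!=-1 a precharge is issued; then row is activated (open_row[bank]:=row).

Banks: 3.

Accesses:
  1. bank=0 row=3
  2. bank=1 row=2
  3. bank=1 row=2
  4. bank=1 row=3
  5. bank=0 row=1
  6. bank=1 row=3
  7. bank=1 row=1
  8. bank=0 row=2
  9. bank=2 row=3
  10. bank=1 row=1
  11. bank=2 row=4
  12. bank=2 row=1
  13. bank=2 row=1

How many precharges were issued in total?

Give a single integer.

Answer: 6

Derivation:
Acc 1: bank0 row3 -> MISS (open row3); precharges=0
Acc 2: bank1 row2 -> MISS (open row2); precharges=0
Acc 3: bank1 row2 -> HIT
Acc 4: bank1 row3 -> MISS (open row3); precharges=1
Acc 5: bank0 row1 -> MISS (open row1); precharges=2
Acc 6: bank1 row3 -> HIT
Acc 7: bank1 row1 -> MISS (open row1); precharges=3
Acc 8: bank0 row2 -> MISS (open row2); precharges=4
Acc 9: bank2 row3 -> MISS (open row3); precharges=4
Acc 10: bank1 row1 -> HIT
Acc 11: bank2 row4 -> MISS (open row4); precharges=5
Acc 12: bank2 row1 -> MISS (open row1); precharges=6
Acc 13: bank2 row1 -> HIT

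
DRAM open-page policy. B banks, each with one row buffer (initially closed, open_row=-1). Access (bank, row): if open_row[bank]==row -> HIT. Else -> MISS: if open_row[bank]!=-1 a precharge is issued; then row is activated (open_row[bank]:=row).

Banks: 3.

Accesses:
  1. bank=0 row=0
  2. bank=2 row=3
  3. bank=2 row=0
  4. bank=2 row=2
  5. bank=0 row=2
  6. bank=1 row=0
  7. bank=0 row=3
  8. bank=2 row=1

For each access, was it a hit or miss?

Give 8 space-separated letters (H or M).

Acc 1: bank0 row0 -> MISS (open row0); precharges=0
Acc 2: bank2 row3 -> MISS (open row3); precharges=0
Acc 3: bank2 row0 -> MISS (open row0); precharges=1
Acc 4: bank2 row2 -> MISS (open row2); precharges=2
Acc 5: bank0 row2 -> MISS (open row2); precharges=3
Acc 6: bank1 row0 -> MISS (open row0); precharges=3
Acc 7: bank0 row3 -> MISS (open row3); precharges=4
Acc 8: bank2 row1 -> MISS (open row1); precharges=5

Answer: M M M M M M M M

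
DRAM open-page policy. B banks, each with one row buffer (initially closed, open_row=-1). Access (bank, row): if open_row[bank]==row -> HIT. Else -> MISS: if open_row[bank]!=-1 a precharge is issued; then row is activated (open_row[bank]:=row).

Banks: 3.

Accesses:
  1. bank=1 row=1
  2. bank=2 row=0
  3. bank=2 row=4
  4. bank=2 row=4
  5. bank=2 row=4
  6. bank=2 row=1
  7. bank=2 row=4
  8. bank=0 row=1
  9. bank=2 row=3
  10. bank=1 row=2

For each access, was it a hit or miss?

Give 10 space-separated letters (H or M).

Acc 1: bank1 row1 -> MISS (open row1); precharges=0
Acc 2: bank2 row0 -> MISS (open row0); precharges=0
Acc 3: bank2 row4 -> MISS (open row4); precharges=1
Acc 4: bank2 row4 -> HIT
Acc 5: bank2 row4 -> HIT
Acc 6: bank2 row1 -> MISS (open row1); precharges=2
Acc 7: bank2 row4 -> MISS (open row4); precharges=3
Acc 8: bank0 row1 -> MISS (open row1); precharges=3
Acc 9: bank2 row3 -> MISS (open row3); precharges=4
Acc 10: bank1 row2 -> MISS (open row2); precharges=5

Answer: M M M H H M M M M M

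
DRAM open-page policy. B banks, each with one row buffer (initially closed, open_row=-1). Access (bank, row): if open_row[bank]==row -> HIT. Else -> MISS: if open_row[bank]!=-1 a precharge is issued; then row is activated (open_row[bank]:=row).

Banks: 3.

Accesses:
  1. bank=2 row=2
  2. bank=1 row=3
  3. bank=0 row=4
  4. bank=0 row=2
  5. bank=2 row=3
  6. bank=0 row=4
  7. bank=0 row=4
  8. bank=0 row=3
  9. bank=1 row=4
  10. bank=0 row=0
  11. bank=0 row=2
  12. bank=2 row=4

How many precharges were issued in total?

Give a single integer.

Acc 1: bank2 row2 -> MISS (open row2); precharges=0
Acc 2: bank1 row3 -> MISS (open row3); precharges=0
Acc 3: bank0 row4 -> MISS (open row4); precharges=0
Acc 4: bank0 row2 -> MISS (open row2); precharges=1
Acc 5: bank2 row3 -> MISS (open row3); precharges=2
Acc 6: bank0 row4 -> MISS (open row4); precharges=3
Acc 7: bank0 row4 -> HIT
Acc 8: bank0 row3 -> MISS (open row3); precharges=4
Acc 9: bank1 row4 -> MISS (open row4); precharges=5
Acc 10: bank0 row0 -> MISS (open row0); precharges=6
Acc 11: bank0 row2 -> MISS (open row2); precharges=7
Acc 12: bank2 row4 -> MISS (open row4); precharges=8

Answer: 8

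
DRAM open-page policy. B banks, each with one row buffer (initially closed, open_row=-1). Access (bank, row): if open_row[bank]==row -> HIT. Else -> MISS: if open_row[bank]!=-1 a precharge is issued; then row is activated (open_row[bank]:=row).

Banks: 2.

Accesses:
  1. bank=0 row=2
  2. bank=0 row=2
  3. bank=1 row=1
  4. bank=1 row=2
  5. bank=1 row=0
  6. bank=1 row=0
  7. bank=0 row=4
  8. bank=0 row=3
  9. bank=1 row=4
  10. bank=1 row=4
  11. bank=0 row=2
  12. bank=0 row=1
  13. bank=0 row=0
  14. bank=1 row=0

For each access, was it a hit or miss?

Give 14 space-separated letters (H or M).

Acc 1: bank0 row2 -> MISS (open row2); precharges=0
Acc 2: bank0 row2 -> HIT
Acc 3: bank1 row1 -> MISS (open row1); precharges=0
Acc 4: bank1 row2 -> MISS (open row2); precharges=1
Acc 5: bank1 row0 -> MISS (open row0); precharges=2
Acc 6: bank1 row0 -> HIT
Acc 7: bank0 row4 -> MISS (open row4); precharges=3
Acc 8: bank0 row3 -> MISS (open row3); precharges=4
Acc 9: bank1 row4 -> MISS (open row4); precharges=5
Acc 10: bank1 row4 -> HIT
Acc 11: bank0 row2 -> MISS (open row2); precharges=6
Acc 12: bank0 row1 -> MISS (open row1); precharges=7
Acc 13: bank0 row0 -> MISS (open row0); precharges=8
Acc 14: bank1 row0 -> MISS (open row0); precharges=9

Answer: M H M M M H M M M H M M M M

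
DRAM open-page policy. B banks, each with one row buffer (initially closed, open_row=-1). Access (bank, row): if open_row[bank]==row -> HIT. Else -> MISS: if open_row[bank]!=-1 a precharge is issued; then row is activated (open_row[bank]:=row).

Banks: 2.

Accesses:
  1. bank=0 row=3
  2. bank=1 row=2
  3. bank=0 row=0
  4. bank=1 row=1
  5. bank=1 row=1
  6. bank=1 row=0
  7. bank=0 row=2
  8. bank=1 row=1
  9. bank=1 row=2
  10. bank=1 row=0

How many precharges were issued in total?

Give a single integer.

Acc 1: bank0 row3 -> MISS (open row3); precharges=0
Acc 2: bank1 row2 -> MISS (open row2); precharges=0
Acc 3: bank0 row0 -> MISS (open row0); precharges=1
Acc 4: bank1 row1 -> MISS (open row1); precharges=2
Acc 5: bank1 row1 -> HIT
Acc 6: bank1 row0 -> MISS (open row0); precharges=3
Acc 7: bank0 row2 -> MISS (open row2); precharges=4
Acc 8: bank1 row1 -> MISS (open row1); precharges=5
Acc 9: bank1 row2 -> MISS (open row2); precharges=6
Acc 10: bank1 row0 -> MISS (open row0); precharges=7

Answer: 7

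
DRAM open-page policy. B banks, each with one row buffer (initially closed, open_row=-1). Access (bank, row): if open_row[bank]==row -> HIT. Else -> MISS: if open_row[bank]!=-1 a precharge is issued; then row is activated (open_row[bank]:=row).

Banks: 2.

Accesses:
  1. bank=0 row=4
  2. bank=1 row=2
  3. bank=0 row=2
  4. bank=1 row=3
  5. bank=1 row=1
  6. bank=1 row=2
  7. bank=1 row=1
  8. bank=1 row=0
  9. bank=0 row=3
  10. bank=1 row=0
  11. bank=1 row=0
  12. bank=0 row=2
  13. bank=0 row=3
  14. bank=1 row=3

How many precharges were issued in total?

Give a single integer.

Answer: 10

Derivation:
Acc 1: bank0 row4 -> MISS (open row4); precharges=0
Acc 2: bank1 row2 -> MISS (open row2); precharges=0
Acc 3: bank0 row2 -> MISS (open row2); precharges=1
Acc 4: bank1 row3 -> MISS (open row3); precharges=2
Acc 5: bank1 row1 -> MISS (open row1); precharges=3
Acc 6: bank1 row2 -> MISS (open row2); precharges=4
Acc 7: bank1 row1 -> MISS (open row1); precharges=5
Acc 8: bank1 row0 -> MISS (open row0); precharges=6
Acc 9: bank0 row3 -> MISS (open row3); precharges=7
Acc 10: bank1 row0 -> HIT
Acc 11: bank1 row0 -> HIT
Acc 12: bank0 row2 -> MISS (open row2); precharges=8
Acc 13: bank0 row3 -> MISS (open row3); precharges=9
Acc 14: bank1 row3 -> MISS (open row3); precharges=10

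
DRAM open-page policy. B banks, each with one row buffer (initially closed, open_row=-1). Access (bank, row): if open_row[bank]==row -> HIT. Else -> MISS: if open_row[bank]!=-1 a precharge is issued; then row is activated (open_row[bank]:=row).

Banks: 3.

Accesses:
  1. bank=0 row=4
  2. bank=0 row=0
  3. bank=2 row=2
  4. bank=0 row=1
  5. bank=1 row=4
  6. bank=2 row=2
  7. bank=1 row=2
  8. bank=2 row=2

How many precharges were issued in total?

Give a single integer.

Answer: 3

Derivation:
Acc 1: bank0 row4 -> MISS (open row4); precharges=0
Acc 2: bank0 row0 -> MISS (open row0); precharges=1
Acc 3: bank2 row2 -> MISS (open row2); precharges=1
Acc 4: bank0 row1 -> MISS (open row1); precharges=2
Acc 5: bank1 row4 -> MISS (open row4); precharges=2
Acc 6: bank2 row2 -> HIT
Acc 7: bank1 row2 -> MISS (open row2); precharges=3
Acc 8: bank2 row2 -> HIT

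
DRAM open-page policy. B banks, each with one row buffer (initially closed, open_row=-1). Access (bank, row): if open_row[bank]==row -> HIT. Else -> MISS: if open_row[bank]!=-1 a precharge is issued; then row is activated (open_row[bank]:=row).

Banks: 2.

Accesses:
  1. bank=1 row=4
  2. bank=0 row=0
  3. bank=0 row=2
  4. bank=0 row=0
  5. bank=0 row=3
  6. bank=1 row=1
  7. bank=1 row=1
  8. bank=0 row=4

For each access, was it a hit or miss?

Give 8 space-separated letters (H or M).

Answer: M M M M M M H M

Derivation:
Acc 1: bank1 row4 -> MISS (open row4); precharges=0
Acc 2: bank0 row0 -> MISS (open row0); precharges=0
Acc 3: bank0 row2 -> MISS (open row2); precharges=1
Acc 4: bank0 row0 -> MISS (open row0); precharges=2
Acc 5: bank0 row3 -> MISS (open row3); precharges=3
Acc 6: bank1 row1 -> MISS (open row1); precharges=4
Acc 7: bank1 row1 -> HIT
Acc 8: bank0 row4 -> MISS (open row4); precharges=5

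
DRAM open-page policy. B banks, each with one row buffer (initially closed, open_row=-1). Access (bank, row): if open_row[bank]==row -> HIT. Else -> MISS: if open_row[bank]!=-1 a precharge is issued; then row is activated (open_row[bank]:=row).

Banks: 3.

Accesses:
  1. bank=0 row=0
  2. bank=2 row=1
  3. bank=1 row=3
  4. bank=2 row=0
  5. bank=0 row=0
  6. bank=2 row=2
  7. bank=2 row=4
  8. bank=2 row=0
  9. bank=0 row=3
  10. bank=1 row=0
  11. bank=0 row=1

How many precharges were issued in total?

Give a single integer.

Answer: 7

Derivation:
Acc 1: bank0 row0 -> MISS (open row0); precharges=0
Acc 2: bank2 row1 -> MISS (open row1); precharges=0
Acc 3: bank1 row3 -> MISS (open row3); precharges=0
Acc 4: bank2 row0 -> MISS (open row0); precharges=1
Acc 5: bank0 row0 -> HIT
Acc 6: bank2 row2 -> MISS (open row2); precharges=2
Acc 7: bank2 row4 -> MISS (open row4); precharges=3
Acc 8: bank2 row0 -> MISS (open row0); precharges=4
Acc 9: bank0 row3 -> MISS (open row3); precharges=5
Acc 10: bank1 row0 -> MISS (open row0); precharges=6
Acc 11: bank0 row1 -> MISS (open row1); precharges=7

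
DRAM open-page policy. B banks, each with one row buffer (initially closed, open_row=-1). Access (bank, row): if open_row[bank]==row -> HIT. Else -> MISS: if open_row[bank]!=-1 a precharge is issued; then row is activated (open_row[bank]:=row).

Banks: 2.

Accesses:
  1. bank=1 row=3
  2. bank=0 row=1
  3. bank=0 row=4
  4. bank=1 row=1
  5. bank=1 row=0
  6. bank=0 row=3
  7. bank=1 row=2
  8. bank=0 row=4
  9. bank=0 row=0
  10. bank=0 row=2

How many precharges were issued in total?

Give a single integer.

Acc 1: bank1 row3 -> MISS (open row3); precharges=0
Acc 2: bank0 row1 -> MISS (open row1); precharges=0
Acc 3: bank0 row4 -> MISS (open row4); precharges=1
Acc 4: bank1 row1 -> MISS (open row1); precharges=2
Acc 5: bank1 row0 -> MISS (open row0); precharges=3
Acc 6: bank0 row3 -> MISS (open row3); precharges=4
Acc 7: bank1 row2 -> MISS (open row2); precharges=5
Acc 8: bank0 row4 -> MISS (open row4); precharges=6
Acc 9: bank0 row0 -> MISS (open row0); precharges=7
Acc 10: bank0 row2 -> MISS (open row2); precharges=8

Answer: 8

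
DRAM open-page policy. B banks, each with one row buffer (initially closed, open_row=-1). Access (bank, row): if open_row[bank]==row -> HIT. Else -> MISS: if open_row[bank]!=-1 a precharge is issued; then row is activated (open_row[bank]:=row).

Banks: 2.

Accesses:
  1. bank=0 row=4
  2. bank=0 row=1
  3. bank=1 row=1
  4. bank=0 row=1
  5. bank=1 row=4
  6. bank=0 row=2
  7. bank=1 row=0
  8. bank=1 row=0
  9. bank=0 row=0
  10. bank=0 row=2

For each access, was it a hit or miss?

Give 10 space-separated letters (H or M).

Answer: M M M H M M M H M M

Derivation:
Acc 1: bank0 row4 -> MISS (open row4); precharges=0
Acc 2: bank0 row1 -> MISS (open row1); precharges=1
Acc 3: bank1 row1 -> MISS (open row1); precharges=1
Acc 4: bank0 row1 -> HIT
Acc 5: bank1 row4 -> MISS (open row4); precharges=2
Acc 6: bank0 row2 -> MISS (open row2); precharges=3
Acc 7: bank1 row0 -> MISS (open row0); precharges=4
Acc 8: bank1 row0 -> HIT
Acc 9: bank0 row0 -> MISS (open row0); precharges=5
Acc 10: bank0 row2 -> MISS (open row2); precharges=6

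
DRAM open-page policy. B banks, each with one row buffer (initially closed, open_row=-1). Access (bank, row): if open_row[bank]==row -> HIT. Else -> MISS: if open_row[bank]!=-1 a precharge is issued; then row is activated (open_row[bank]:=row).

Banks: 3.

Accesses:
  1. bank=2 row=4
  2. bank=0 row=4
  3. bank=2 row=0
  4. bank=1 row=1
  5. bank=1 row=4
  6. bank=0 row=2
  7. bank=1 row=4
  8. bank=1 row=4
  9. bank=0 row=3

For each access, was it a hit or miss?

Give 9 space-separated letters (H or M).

Answer: M M M M M M H H M

Derivation:
Acc 1: bank2 row4 -> MISS (open row4); precharges=0
Acc 2: bank0 row4 -> MISS (open row4); precharges=0
Acc 3: bank2 row0 -> MISS (open row0); precharges=1
Acc 4: bank1 row1 -> MISS (open row1); precharges=1
Acc 5: bank1 row4 -> MISS (open row4); precharges=2
Acc 6: bank0 row2 -> MISS (open row2); precharges=3
Acc 7: bank1 row4 -> HIT
Acc 8: bank1 row4 -> HIT
Acc 9: bank0 row3 -> MISS (open row3); precharges=4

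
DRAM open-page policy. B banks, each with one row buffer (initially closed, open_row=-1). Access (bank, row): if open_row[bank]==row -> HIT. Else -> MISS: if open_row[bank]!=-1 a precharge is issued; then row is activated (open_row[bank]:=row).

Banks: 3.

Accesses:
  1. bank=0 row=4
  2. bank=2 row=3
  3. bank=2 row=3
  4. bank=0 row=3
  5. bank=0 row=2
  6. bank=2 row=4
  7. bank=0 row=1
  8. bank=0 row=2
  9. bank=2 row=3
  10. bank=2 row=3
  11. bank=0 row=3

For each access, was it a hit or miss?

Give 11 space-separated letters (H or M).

Answer: M M H M M M M M M H M

Derivation:
Acc 1: bank0 row4 -> MISS (open row4); precharges=0
Acc 2: bank2 row3 -> MISS (open row3); precharges=0
Acc 3: bank2 row3 -> HIT
Acc 4: bank0 row3 -> MISS (open row3); precharges=1
Acc 5: bank0 row2 -> MISS (open row2); precharges=2
Acc 6: bank2 row4 -> MISS (open row4); precharges=3
Acc 7: bank0 row1 -> MISS (open row1); precharges=4
Acc 8: bank0 row2 -> MISS (open row2); precharges=5
Acc 9: bank2 row3 -> MISS (open row3); precharges=6
Acc 10: bank2 row3 -> HIT
Acc 11: bank0 row3 -> MISS (open row3); precharges=7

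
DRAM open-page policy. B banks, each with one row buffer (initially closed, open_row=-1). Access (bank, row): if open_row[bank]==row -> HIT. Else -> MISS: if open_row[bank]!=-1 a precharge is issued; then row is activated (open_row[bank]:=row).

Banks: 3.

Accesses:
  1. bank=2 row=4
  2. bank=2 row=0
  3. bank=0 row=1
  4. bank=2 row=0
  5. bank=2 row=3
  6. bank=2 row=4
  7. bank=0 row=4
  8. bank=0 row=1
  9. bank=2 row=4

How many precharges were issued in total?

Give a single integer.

Answer: 5

Derivation:
Acc 1: bank2 row4 -> MISS (open row4); precharges=0
Acc 2: bank2 row0 -> MISS (open row0); precharges=1
Acc 3: bank0 row1 -> MISS (open row1); precharges=1
Acc 4: bank2 row0 -> HIT
Acc 5: bank2 row3 -> MISS (open row3); precharges=2
Acc 6: bank2 row4 -> MISS (open row4); precharges=3
Acc 7: bank0 row4 -> MISS (open row4); precharges=4
Acc 8: bank0 row1 -> MISS (open row1); precharges=5
Acc 9: bank2 row4 -> HIT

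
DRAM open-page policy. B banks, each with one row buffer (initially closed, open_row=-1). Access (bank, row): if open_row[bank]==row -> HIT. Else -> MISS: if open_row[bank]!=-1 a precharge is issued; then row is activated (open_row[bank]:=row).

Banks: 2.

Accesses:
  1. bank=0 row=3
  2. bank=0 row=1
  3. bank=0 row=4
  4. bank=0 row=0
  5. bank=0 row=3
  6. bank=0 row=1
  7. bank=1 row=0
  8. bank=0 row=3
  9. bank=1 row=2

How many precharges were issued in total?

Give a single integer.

Acc 1: bank0 row3 -> MISS (open row3); precharges=0
Acc 2: bank0 row1 -> MISS (open row1); precharges=1
Acc 3: bank0 row4 -> MISS (open row4); precharges=2
Acc 4: bank0 row0 -> MISS (open row0); precharges=3
Acc 5: bank0 row3 -> MISS (open row3); precharges=4
Acc 6: bank0 row1 -> MISS (open row1); precharges=5
Acc 7: bank1 row0 -> MISS (open row0); precharges=5
Acc 8: bank0 row3 -> MISS (open row3); precharges=6
Acc 9: bank1 row2 -> MISS (open row2); precharges=7

Answer: 7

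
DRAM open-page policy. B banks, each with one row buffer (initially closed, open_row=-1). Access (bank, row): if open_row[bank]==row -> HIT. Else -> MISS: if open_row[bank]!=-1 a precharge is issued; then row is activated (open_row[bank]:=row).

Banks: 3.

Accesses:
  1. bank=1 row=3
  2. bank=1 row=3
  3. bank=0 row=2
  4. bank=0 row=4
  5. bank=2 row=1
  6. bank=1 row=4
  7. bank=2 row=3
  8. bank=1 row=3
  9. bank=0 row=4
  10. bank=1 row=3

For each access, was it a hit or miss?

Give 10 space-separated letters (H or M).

Acc 1: bank1 row3 -> MISS (open row3); precharges=0
Acc 2: bank1 row3 -> HIT
Acc 3: bank0 row2 -> MISS (open row2); precharges=0
Acc 4: bank0 row4 -> MISS (open row4); precharges=1
Acc 5: bank2 row1 -> MISS (open row1); precharges=1
Acc 6: bank1 row4 -> MISS (open row4); precharges=2
Acc 7: bank2 row3 -> MISS (open row3); precharges=3
Acc 8: bank1 row3 -> MISS (open row3); precharges=4
Acc 9: bank0 row4 -> HIT
Acc 10: bank1 row3 -> HIT

Answer: M H M M M M M M H H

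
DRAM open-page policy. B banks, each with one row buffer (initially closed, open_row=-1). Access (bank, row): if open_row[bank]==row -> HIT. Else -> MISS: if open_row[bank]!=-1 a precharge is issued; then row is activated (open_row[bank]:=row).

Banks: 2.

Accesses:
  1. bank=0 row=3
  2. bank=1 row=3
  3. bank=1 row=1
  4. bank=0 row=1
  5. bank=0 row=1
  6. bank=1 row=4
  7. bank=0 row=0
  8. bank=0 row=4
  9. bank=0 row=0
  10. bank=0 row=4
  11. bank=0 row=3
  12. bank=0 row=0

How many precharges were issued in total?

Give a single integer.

Acc 1: bank0 row3 -> MISS (open row3); precharges=0
Acc 2: bank1 row3 -> MISS (open row3); precharges=0
Acc 3: bank1 row1 -> MISS (open row1); precharges=1
Acc 4: bank0 row1 -> MISS (open row1); precharges=2
Acc 5: bank0 row1 -> HIT
Acc 6: bank1 row4 -> MISS (open row4); precharges=3
Acc 7: bank0 row0 -> MISS (open row0); precharges=4
Acc 8: bank0 row4 -> MISS (open row4); precharges=5
Acc 9: bank0 row0 -> MISS (open row0); precharges=6
Acc 10: bank0 row4 -> MISS (open row4); precharges=7
Acc 11: bank0 row3 -> MISS (open row3); precharges=8
Acc 12: bank0 row0 -> MISS (open row0); precharges=9

Answer: 9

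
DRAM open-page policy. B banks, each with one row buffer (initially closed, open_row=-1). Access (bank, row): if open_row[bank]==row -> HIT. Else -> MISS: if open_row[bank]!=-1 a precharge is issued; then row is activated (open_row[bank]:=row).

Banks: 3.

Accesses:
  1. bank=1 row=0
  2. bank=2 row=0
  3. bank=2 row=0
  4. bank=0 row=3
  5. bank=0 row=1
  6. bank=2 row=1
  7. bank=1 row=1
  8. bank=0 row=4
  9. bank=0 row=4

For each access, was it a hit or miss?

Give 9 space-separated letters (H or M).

Answer: M M H M M M M M H

Derivation:
Acc 1: bank1 row0 -> MISS (open row0); precharges=0
Acc 2: bank2 row0 -> MISS (open row0); precharges=0
Acc 3: bank2 row0 -> HIT
Acc 4: bank0 row3 -> MISS (open row3); precharges=0
Acc 5: bank0 row1 -> MISS (open row1); precharges=1
Acc 6: bank2 row1 -> MISS (open row1); precharges=2
Acc 7: bank1 row1 -> MISS (open row1); precharges=3
Acc 8: bank0 row4 -> MISS (open row4); precharges=4
Acc 9: bank0 row4 -> HIT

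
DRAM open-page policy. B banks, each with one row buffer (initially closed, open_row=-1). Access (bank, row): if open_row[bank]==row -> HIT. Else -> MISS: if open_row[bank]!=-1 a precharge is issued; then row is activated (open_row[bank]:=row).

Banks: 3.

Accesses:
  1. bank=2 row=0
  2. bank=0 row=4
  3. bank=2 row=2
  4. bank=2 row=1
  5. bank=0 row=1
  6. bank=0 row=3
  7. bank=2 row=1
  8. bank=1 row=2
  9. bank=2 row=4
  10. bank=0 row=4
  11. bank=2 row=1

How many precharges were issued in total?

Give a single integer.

Acc 1: bank2 row0 -> MISS (open row0); precharges=0
Acc 2: bank0 row4 -> MISS (open row4); precharges=0
Acc 3: bank2 row2 -> MISS (open row2); precharges=1
Acc 4: bank2 row1 -> MISS (open row1); precharges=2
Acc 5: bank0 row1 -> MISS (open row1); precharges=3
Acc 6: bank0 row3 -> MISS (open row3); precharges=4
Acc 7: bank2 row1 -> HIT
Acc 8: bank1 row2 -> MISS (open row2); precharges=4
Acc 9: bank2 row4 -> MISS (open row4); precharges=5
Acc 10: bank0 row4 -> MISS (open row4); precharges=6
Acc 11: bank2 row1 -> MISS (open row1); precharges=7

Answer: 7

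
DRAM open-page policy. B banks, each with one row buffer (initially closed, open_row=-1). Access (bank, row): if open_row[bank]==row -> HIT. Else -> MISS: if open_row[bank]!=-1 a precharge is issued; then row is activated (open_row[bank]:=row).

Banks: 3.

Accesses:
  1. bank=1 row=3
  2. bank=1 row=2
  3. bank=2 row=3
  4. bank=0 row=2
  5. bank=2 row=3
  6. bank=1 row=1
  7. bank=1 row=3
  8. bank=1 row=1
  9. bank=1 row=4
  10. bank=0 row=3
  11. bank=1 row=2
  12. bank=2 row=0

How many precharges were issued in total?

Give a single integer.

Acc 1: bank1 row3 -> MISS (open row3); precharges=0
Acc 2: bank1 row2 -> MISS (open row2); precharges=1
Acc 3: bank2 row3 -> MISS (open row3); precharges=1
Acc 4: bank0 row2 -> MISS (open row2); precharges=1
Acc 5: bank2 row3 -> HIT
Acc 6: bank1 row1 -> MISS (open row1); precharges=2
Acc 7: bank1 row3 -> MISS (open row3); precharges=3
Acc 8: bank1 row1 -> MISS (open row1); precharges=4
Acc 9: bank1 row4 -> MISS (open row4); precharges=5
Acc 10: bank0 row3 -> MISS (open row3); precharges=6
Acc 11: bank1 row2 -> MISS (open row2); precharges=7
Acc 12: bank2 row0 -> MISS (open row0); precharges=8

Answer: 8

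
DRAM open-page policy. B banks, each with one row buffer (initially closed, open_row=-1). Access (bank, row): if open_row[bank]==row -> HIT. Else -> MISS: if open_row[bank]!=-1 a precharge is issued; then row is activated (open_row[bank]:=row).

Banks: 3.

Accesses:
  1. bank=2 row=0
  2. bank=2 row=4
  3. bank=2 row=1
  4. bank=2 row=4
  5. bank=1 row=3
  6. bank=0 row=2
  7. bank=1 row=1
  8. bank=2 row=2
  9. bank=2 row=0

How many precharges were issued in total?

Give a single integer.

Acc 1: bank2 row0 -> MISS (open row0); precharges=0
Acc 2: bank2 row4 -> MISS (open row4); precharges=1
Acc 3: bank2 row1 -> MISS (open row1); precharges=2
Acc 4: bank2 row4 -> MISS (open row4); precharges=3
Acc 5: bank1 row3 -> MISS (open row3); precharges=3
Acc 6: bank0 row2 -> MISS (open row2); precharges=3
Acc 7: bank1 row1 -> MISS (open row1); precharges=4
Acc 8: bank2 row2 -> MISS (open row2); precharges=5
Acc 9: bank2 row0 -> MISS (open row0); precharges=6

Answer: 6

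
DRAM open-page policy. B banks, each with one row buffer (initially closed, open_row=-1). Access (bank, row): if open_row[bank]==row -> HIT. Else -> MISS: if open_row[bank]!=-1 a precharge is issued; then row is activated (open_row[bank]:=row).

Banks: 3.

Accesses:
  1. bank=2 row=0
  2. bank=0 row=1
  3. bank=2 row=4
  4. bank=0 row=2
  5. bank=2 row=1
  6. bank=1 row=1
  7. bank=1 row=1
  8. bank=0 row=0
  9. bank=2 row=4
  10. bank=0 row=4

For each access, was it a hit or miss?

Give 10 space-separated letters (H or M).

Acc 1: bank2 row0 -> MISS (open row0); precharges=0
Acc 2: bank0 row1 -> MISS (open row1); precharges=0
Acc 3: bank2 row4 -> MISS (open row4); precharges=1
Acc 4: bank0 row2 -> MISS (open row2); precharges=2
Acc 5: bank2 row1 -> MISS (open row1); precharges=3
Acc 6: bank1 row1 -> MISS (open row1); precharges=3
Acc 7: bank1 row1 -> HIT
Acc 8: bank0 row0 -> MISS (open row0); precharges=4
Acc 9: bank2 row4 -> MISS (open row4); precharges=5
Acc 10: bank0 row4 -> MISS (open row4); precharges=6

Answer: M M M M M M H M M M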